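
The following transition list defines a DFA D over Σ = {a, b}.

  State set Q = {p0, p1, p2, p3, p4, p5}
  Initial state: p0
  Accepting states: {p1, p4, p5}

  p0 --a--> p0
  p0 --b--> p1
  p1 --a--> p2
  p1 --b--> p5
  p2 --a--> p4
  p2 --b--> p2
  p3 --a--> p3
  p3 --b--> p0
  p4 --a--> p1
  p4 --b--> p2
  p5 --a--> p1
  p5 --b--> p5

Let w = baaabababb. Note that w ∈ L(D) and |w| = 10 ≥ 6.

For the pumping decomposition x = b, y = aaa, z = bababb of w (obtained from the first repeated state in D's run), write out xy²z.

baaaaaabababb

xy^2z = b·aaa·aaa·bababb = baaaaaabababb.
Reading y = aaa takes D from p1 back to p1, so after x·y·y the machine is still in p1, and z then leads to the accepting state p5. Hence baaaaaabababb ∈ L(D).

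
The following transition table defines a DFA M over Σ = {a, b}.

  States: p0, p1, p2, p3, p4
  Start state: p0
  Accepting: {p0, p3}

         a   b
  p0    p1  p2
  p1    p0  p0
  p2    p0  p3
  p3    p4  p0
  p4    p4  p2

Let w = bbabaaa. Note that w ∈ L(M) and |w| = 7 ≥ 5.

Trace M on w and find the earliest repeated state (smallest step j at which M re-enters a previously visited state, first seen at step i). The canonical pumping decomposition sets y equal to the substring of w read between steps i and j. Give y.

bab

Run of M on w = b b a b a a a:
  step 0: p0  (start)
  step 1: p2  (read b: p0→p2)
  step 2: p3  (read b: p2→p3)
  step 3: p4  (read a: p3→p4)
  step 4: p2  (read b: p4→p2)   ← first repeat (p2 seen earlier)
  step 5: p0  (read a: p2→p0)
  step 6: p1  (read a: p0→p1)
  step 7: p0  (read a: p1→p0)

So i = 1, j = 4, giving x = w[0:1] = b, y = w[1:4] = bab, z = w[4:7] = aaa.
Check: |xy| = 4 ≤ 5 and |y| = 3 ≥ 1. Reading y takes M from p2 back to p2, so every xyⁱz is accepted.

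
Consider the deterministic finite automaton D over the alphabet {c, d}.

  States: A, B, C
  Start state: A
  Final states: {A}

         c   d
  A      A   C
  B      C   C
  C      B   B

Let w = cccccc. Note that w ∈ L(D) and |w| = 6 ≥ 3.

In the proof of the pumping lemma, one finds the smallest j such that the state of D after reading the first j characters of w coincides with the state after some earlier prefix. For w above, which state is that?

A

State sequence: A -c-> A -c-> A -c-> A -c-> A -c-> A -c-> A
First repeat at step 1: A was already visited.

The earliest repeat is at step j = 1: D is in A, which it already visited at step i = 0.
Since D has 3 states, any run of length ≥ 3 visits 3+1 states, so by pigeonhole some state repeats within the first 3 steps — that repeat gives the pumpable loop.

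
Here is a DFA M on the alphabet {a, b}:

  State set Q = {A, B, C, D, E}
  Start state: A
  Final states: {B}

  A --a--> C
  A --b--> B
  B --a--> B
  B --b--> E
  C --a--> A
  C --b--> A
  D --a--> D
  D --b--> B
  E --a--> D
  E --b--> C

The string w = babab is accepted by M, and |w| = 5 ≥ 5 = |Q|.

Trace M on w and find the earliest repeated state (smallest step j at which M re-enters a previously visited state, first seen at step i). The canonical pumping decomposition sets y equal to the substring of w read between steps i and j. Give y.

Run of M on w = b a b a b:
  step 0: A  (start)
  step 1: B  (read b: A→B)
  step 2: B  (read a: B→B)   ← first repeat (B seen earlier)
  step 3: E  (read b: B→E)
  step 4: D  (read a: E→D)
  step 5: B  (read b: D→B)

So i = 1, j = 2, giving x = w[0:1] = b, y = w[1:2] = a, z = w[2:5] = bab.
Check: |xy| = 2 ≤ 5 and |y| = 1 ≥ 1. Reading y takes M from B back to B, so every xyⁱz is accepted.

a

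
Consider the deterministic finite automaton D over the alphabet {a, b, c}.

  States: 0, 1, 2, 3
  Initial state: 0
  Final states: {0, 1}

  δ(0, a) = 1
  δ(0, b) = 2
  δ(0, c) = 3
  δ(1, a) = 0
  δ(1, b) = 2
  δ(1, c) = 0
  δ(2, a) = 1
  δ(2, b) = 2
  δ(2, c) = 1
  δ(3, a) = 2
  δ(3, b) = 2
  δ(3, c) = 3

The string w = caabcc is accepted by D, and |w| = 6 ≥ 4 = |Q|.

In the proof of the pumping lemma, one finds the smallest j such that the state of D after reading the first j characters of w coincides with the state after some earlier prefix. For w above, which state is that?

2

Run of D on w = c a a b c c:
  step 0: 0  (start)
  step 1: 3  (read c: 0→3)
  step 2: 2  (read a: 3→2)
  step 3: 1  (read a: 2→1)
  step 4: 2  (read b: 1→2)   ← first repeat (2 seen earlier)
  step 5: 1  (read c: 2→1)
  step 6: 0  (read c: 1→0)

The earliest repeat is at step j = 4: D is in 2, which it already visited at step i = 2.
The DFA has 4 states, so the proof of the pumping lemma guarantees a repeated state among the first 4+1 visited; the segment between the two visits is the pumpable y.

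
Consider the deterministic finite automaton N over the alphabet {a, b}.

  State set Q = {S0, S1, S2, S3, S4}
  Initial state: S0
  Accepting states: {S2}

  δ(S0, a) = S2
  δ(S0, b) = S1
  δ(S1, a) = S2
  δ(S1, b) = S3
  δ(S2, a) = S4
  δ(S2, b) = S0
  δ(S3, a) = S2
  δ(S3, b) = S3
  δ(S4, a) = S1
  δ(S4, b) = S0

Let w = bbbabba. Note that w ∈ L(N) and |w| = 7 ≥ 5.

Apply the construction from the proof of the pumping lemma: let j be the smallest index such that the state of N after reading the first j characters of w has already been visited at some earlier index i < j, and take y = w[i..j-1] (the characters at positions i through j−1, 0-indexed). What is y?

State sequence: S0 -b-> S1 -b-> S3 -b-> S3 -a-> S2 -b-> S0 -b-> S1 -a-> S2
First repeat at step 3: S3 was already visited.

So i = 2, j = 3, giving x = w[0:2] = bb, y = w[2:3] = b, z = w[3:7] = abba.
Check: |xy| = 3 ≤ 5 and |y| = 1 ≥ 1. Reading y takes N from S3 back to S3, so every xyⁱz is accepted.
With |Q| = 5, pigeonhole forces a state repeat no later than step 5; the substring read between the first and second visits to that state can be pumped.

b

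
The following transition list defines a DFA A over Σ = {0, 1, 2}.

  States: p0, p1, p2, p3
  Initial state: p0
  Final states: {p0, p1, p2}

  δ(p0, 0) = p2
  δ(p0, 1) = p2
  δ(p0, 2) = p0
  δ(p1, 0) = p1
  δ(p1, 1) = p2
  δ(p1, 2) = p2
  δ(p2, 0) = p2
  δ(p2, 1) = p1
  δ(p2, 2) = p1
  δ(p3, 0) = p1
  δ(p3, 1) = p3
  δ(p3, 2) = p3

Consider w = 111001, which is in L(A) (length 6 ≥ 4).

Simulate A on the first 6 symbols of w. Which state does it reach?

p1

State sequence: p0 -1-> p2 -1-> p1 -1-> p2 -0-> p2 -0-> p2 -1-> p1

After reading 6 characters, A is in state p1.
(This kind of state-tracing is the core of the pumping-lemma construction: with 4 states, pigeonhole forces a repeat within the first 4 steps.)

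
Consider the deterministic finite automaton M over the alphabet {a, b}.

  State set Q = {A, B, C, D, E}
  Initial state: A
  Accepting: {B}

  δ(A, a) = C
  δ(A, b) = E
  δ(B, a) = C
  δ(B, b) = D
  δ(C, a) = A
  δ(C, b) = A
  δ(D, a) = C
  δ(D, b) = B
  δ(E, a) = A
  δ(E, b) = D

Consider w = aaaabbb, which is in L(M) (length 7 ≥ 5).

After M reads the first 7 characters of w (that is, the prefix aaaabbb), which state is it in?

B

Run of M on the first 7 characters of w = a a a a b b b:
  step 0: A  (start)
  step 1: C  (read a: A→C)
  step 2: A  (read a: C→A)
  step 3: C  (read a: A→C)
  step 4: A  (read a: C→A)
  step 5: E  (read b: A→E)
  step 6: D  (read b: E→D)
  step 7: B  (read b: D→B)

After reading 7 characters, M is in state B.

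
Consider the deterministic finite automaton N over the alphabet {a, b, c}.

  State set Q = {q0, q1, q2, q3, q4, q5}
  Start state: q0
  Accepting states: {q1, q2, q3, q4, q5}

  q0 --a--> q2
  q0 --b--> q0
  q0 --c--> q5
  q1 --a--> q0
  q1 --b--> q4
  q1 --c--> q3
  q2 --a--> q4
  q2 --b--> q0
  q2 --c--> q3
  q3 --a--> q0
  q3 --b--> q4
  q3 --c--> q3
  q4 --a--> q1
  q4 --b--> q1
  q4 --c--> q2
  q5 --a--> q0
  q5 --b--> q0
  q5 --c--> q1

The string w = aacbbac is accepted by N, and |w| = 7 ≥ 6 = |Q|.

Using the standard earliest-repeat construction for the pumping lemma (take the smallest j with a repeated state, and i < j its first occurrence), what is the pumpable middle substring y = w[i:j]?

ac

Run of N on w = a a c b b a c:
  step 0: q0  (start)
  step 1: q2  (read a: q0→q2)
  step 2: q4  (read a: q2→q4)
  step 3: q2  (read c: q4→q2)   ← first repeat (q2 seen earlier)
  step 4: q0  (read b: q2→q0)
  step 5: q0  (read b: q0→q0)
  step 6: q2  (read a: q0→q2)
  step 7: q3  (read c: q2→q3)

So i = 1, j = 3, giving x = w[0:1] = a, y = w[1:3] = ac, z = w[3:7] = bbac.
Check: |xy| = 3 ≤ 6 and |y| = 2 ≥ 1. Reading y takes N from q2 back to q2, so every xyⁱz is accepted.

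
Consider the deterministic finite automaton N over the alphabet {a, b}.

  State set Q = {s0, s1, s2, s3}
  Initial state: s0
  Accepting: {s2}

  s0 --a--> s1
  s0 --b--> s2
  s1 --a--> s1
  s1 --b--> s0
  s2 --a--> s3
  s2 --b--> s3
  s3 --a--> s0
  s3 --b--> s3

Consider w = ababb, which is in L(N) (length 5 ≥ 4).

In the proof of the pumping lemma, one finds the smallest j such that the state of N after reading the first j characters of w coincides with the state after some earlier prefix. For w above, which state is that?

State sequence: s0 -a-> s1 -b-> s0 -a-> s1 -b-> s0 -b-> s2
First repeat at step 2: s0 was already visited.

The earliest repeat is at step j = 2: N is in s0, which it already visited at step i = 0.

s0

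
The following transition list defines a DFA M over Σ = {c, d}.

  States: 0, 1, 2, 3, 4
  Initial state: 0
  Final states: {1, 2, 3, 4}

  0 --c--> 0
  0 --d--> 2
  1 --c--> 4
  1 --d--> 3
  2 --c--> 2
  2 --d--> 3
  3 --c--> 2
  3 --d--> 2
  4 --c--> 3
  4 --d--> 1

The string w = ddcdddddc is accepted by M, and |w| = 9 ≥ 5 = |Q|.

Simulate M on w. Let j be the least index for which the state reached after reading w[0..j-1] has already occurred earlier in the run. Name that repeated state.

2

Run of M on w = d d c d d d d d c:
  step 0: 0  (start)
  step 1: 2  (read d: 0→2)
  step 2: 3  (read d: 2→3)
  step 3: 2  (read c: 3→2)   ← first repeat (2 seen earlier)
  step 4: 3  (read d: 2→3)
  step 5: 2  (read d: 3→2)
  step 6: 3  (read d: 2→3)
  step 7: 2  (read d: 3→2)
  step 8: 3  (read d: 2→3)
  step 9: 2  (read c: 3→2)

The earliest repeat is at step j = 3: M is in 2, which it already visited at step i = 1.
The DFA has 5 states, so the proof of the pumping lemma guarantees a repeated state among the first 5+1 visited; the segment between the two visits is the pumpable y.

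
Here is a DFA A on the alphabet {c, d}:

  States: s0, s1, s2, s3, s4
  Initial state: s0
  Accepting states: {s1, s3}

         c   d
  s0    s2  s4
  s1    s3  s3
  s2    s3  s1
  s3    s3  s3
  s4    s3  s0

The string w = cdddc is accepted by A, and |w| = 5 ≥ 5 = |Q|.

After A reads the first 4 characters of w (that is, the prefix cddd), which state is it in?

State sequence: s0 -c-> s2 -d-> s1 -d-> s3 -d-> s3

After reading 4 characters, A is in state s3.
(This kind of state-tracing is the core of the pumping-lemma construction: with 5 states, pigeonhole forces a repeat within the first 5 steps.)

s3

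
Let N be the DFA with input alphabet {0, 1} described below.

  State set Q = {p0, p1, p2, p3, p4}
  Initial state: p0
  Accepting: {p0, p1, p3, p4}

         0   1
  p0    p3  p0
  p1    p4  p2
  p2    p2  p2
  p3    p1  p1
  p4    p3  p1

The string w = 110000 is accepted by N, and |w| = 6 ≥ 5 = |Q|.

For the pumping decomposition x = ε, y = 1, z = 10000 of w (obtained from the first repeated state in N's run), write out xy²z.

xy^2z = ε·1·1·10000 = 1110000.
Reading y = 1 takes N from p0 back to p0, so after x·y·y the machine is still in p0, and z then leads to the accepting state p3. Hence 1110000 ∈ L(N).

1110000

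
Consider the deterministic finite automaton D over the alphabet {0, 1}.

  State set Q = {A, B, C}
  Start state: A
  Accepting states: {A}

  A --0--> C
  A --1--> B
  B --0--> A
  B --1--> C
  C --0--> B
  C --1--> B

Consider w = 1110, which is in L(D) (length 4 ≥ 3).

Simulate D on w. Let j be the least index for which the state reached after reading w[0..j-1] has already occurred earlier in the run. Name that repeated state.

Run of D on w = 1 1 1 0:
  step 0: A  (start)
  step 1: B  (read 1: A→B)
  step 2: C  (read 1: B→C)
  step 3: B  (read 1: C→B)   ← first repeat (B seen earlier)
  step 4: A  (read 0: B→A)

The earliest repeat is at step j = 3: D is in B, which it already visited at step i = 1.

B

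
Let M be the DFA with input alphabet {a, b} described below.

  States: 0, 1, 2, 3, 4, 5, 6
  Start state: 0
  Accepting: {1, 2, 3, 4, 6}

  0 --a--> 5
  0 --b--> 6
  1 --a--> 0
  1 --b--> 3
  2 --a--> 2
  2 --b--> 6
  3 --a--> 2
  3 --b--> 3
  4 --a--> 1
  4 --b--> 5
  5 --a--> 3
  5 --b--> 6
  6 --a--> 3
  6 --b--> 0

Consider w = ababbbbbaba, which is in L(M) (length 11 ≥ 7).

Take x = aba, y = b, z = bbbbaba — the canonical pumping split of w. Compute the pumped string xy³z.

ababbbbbbbaba

xy^3z = aba·b·b·b·bbbbaba = ababbbbbbbaba.
Reading y = b takes M from 3 back to 3, so after x·y·y·y the machine is still in 3, and z then leads to the accepting state 3. Hence ababbbbbbbaba ∈ L(M).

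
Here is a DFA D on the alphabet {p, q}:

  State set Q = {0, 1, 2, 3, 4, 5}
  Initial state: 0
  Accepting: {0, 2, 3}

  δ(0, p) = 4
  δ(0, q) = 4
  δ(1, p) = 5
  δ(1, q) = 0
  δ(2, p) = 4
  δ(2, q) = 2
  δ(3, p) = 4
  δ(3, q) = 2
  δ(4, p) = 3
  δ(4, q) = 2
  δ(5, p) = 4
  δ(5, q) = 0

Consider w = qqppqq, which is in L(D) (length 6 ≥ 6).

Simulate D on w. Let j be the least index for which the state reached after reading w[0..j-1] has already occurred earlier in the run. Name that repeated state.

4

State sequence: 0 -q-> 4 -q-> 2 -p-> 4 -p-> 3 -q-> 2 -q-> 2
First repeat at step 3: 4 was already visited.

The earliest repeat is at step j = 3: D is in 4, which it already visited at step i = 1.
The DFA has 6 states, so the proof of the pumping lemma guarantees a repeated state among the first 6+1 visited; the segment between the two visits is the pumpable y.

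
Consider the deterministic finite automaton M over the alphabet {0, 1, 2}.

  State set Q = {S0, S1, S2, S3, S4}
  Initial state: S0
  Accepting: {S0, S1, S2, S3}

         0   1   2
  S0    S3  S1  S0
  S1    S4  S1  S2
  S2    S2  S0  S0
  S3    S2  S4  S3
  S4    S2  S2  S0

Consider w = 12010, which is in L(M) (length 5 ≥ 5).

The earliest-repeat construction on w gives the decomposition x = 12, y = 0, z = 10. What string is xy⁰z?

1210

xy⁰z = xz = 12·10 = 1210.
Reading y = 0 takes M from S2 back to S2, so after x the machine is still in S2, and z then leads to the accepting state S3. Hence 1210 ∈ L(M).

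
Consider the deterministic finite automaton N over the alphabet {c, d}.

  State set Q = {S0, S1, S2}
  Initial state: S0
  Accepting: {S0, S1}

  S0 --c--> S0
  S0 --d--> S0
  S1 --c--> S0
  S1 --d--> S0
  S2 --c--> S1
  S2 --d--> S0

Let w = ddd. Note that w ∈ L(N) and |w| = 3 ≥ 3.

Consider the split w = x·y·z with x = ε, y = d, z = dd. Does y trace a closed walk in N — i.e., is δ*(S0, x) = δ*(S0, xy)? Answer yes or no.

Run of N on the first 1 characters of w = d:
  step 0: S0  (start)
  step 1: S0  (read d: S0→S0)

After x (step 0): S0. After xy (step 1): S0.
They match, so y = d drives N around a cycle from S0 back to itself; pumping y any number of times keeps N in S0 before reading z, and xyⁱz ∈ L(N) for every i ≥ 0.

yes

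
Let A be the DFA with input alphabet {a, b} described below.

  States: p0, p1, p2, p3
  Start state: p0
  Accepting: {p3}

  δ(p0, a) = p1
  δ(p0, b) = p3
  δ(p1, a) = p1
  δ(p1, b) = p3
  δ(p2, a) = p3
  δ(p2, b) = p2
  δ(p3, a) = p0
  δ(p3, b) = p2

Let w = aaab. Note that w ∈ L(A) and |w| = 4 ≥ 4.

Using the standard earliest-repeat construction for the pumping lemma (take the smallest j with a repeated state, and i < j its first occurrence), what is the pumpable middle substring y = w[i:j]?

Run of A on w = a a a b:
  step 0: p0  (start)
  step 1: p1  (read a: p0→p1)
  step 2: p1  (read a: p1→p1)   ← first repeat (p1 seen earlier)
  step 3: p1  (read a: p1→p1)
  step 4: p3  (read b: p1→p3)

So i = 1, j = 2, giving x = w[0:1] = a, y = w[1:2] = a, z = w[2:4] = ab.
Check: |xy| = 2 ≤ 4 and |y| = 1 ≥ 1. Reading y takes A from p1 back to p1, so every xyⁱz is accepted.
Since A has 4 states, any run of length ≥ 4 visits 4+1 states, so by pigeonhole some state repeats within the first 4 steps — that repeat gives the pumpable loop.

a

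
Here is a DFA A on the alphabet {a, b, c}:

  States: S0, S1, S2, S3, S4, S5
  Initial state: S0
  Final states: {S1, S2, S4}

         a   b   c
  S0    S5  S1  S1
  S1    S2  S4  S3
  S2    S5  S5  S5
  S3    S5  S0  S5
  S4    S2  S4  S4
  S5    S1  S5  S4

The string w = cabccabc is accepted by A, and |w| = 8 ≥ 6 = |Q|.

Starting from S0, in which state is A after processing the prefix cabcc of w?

S4

State sequence: S0 -c-> S1 -a-> S2 -b-> S5 -c-> S4 -c-> S4

After reading 5 characters, A is in state S4.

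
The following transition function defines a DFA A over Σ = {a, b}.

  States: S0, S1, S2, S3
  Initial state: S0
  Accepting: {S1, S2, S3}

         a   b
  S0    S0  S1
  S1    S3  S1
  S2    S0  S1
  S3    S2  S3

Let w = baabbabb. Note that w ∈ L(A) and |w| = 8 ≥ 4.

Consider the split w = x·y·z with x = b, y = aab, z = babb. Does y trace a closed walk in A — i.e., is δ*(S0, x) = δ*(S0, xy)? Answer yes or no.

State sequence: S0 -b-> S1 -a-> S3 -a-> S2 -b-> S1

After x (step 1): S1. After xy (step 4): S1.
They match, so y = aab drives A around a cycle from S1 back to itself; pumping y any number of times keeps A in S1 before reading z, and xyⁱz ∈ L(A) for every i ≥ 0.

yes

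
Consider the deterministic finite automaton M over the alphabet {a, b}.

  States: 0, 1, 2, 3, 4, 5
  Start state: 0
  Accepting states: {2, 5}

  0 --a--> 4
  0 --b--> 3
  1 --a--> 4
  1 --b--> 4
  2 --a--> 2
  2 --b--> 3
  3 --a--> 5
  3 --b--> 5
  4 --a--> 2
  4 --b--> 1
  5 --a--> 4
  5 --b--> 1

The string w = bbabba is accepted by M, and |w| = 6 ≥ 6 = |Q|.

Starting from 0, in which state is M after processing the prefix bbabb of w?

4

State sequence: 0 -b-> 3 -b-> 5 -a-> 4 -b-> 1 -b-> 4

After reading 5 characters, M is in state 4.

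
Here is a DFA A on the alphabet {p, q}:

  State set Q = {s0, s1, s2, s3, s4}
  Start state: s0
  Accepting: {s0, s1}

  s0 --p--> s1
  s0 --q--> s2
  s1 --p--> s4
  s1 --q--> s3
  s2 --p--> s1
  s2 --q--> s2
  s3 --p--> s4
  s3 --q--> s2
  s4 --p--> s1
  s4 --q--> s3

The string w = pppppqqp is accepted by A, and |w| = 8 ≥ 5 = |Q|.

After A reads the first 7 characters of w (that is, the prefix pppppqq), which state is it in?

Run of A on the first 7 characters of w = p p p p p q q:
  step 0: s0  (start)
  step 1: s1  (read p: s0→s1)
  step 2: s4  (read p: s1→s4)
  step 3: s1  (read p: s4→s1)
  step 4: s4  (read p: s1→s4)
  step 5: s1  (read p: s4→s1)
  step 6: s3  (read q: s1→s3)
  step 7: s2  (read q: s3→s2)

After reading 7 characters, A is in state s2.

s2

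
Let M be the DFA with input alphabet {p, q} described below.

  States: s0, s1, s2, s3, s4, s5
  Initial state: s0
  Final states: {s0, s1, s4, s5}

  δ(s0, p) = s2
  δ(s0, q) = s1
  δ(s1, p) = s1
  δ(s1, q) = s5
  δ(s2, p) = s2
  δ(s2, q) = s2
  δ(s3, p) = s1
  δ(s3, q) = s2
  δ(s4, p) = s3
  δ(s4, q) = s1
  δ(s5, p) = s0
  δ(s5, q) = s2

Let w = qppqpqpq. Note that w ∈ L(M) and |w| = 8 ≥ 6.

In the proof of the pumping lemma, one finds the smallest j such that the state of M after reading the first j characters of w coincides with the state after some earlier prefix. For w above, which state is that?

Run of M on w = q p p q p q p q:
  step 0: s0  (start)
  step 1: s1  (read q: s0→s1)
  step 2: s1  (read p: s1→s1)   ← first repeat (s1 seen earlier)
  step 3: s1  (read p: s1→s1)
  step 4: s5  (read q: s1→s5)
  step 5: s0  (read p: s5→s0)
  step 6: s1  (read q: s0→s1)
  step 7: s1  (read p: s1→s1)
  step 8: s5  (read q: s1→s5)

The earliest repeat is at step j = 2: M is in s1, which it already visited at step i = 1.
The DFA has 6 states, so the proof of the pumping lemma guarantees a repeated state among the first 6+1 visited; the segment between the two visits is the pumpable y.

s1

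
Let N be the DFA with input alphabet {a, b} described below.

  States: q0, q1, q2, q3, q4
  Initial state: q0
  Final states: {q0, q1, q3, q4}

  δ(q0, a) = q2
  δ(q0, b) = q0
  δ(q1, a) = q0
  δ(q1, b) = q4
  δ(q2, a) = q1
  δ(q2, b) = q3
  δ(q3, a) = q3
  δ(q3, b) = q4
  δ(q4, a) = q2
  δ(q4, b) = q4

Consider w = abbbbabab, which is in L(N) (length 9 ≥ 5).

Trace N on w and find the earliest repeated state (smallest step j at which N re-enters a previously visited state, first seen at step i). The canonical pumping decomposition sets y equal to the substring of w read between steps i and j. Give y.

b

State sequence: q0 -a-> q2 -b-> q3 -b-> q4 -b-> q4 -b-> q4 -a-> q2 -b-> q3 -a-> q3 -b-> q4
First repeat at step 4: q4 was already visited.

So i = 3, j = 4, giving x = w[0:3] = abb, y = w[3:4] = b, z = w[4:9] = babab.
Check: |xy| = 4 ≤ 5 and |y| = 1 ≥ 1. Reading y takes N from q4 back to q4, so every xyⁱz is accepted.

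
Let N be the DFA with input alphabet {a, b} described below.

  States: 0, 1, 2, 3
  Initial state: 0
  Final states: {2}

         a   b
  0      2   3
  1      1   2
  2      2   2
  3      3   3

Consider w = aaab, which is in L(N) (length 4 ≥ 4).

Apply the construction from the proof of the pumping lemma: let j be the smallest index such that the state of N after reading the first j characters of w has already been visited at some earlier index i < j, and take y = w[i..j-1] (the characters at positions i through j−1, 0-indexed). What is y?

Run of N on w = a a a b:
  step 0: 0  (start)
  step 1: 2  (read a: 0→2)
  step 2: 2  (read a: 2→2)   ← first repeat (2 seen earlier)
  step 3: 2  (read a: 2→2)
  step 4: 2  (read b: 2→2)

So i = 1, j = 2, giving x = w[0:1] = a, y = w[1:2] = a, z = w[2:4] = ab.
Check: |xy| = 2 ≤ 4 and |y| = 1 ≥ 1. Reading y takes N from 2 back to 2, so every xyⁱz is accepted.
Since N has 4 states, any run of length ≥ 4 visits 4+1 states, so by pigeonhole some state repeats within the first 4 steps — that repeat gives the pumpable loop.

a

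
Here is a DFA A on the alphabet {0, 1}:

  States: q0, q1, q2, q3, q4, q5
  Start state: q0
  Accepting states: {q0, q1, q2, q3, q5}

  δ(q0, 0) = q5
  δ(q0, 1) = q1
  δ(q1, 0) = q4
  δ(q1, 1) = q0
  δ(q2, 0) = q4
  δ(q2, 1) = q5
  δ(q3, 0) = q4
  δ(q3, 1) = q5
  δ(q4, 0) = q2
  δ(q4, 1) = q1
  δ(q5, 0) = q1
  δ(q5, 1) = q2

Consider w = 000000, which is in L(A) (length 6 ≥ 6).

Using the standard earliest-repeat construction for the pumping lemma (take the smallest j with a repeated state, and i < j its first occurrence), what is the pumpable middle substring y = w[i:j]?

00

State sequence: q0 -0-> q5 -0-> q1 -0-> q4 -0-> q2 -0-> q4 -0-> q2
First repeat at step 5: q4 was already visited.

So i = 3, j = 5, giving x = w[0:3] = 000, y = w[3:5] = 00, z = w[5:6] = 0.
Check: |xy| = 5 ≤ 6 and |y| = 2 ≥ 1. Reading y takes A from q4 back to q4, so every xyⁱz is accepted.
The DFA has 6 states, so the proof of the pumping lemma guarantees a repeated state among the first 6+1 visited; the segment between the two visits is the pumpable y.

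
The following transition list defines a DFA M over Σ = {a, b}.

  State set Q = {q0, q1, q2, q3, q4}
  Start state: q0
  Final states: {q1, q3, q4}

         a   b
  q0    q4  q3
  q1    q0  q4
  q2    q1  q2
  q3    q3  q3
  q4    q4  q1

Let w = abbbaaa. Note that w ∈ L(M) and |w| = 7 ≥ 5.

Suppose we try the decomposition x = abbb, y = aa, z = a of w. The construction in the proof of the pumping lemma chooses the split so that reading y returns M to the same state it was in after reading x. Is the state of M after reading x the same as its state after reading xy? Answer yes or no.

no

Run of M on the first 6 characters of w = a b b b a a:
  step 0: q0  (start)
  step 1: q4  (read a: q0→q4)
  step 2: q1  (read b: q4→q1)
  step 3: q4  (read b: q1→q4)
  step 4: q1  (read b: q4→q1)
  step 5: q0  (read a: q1→q0)
  step 6: q4  (read a: q0→q4)

After x (step 4): q1. After xy (step 6): q4.
They differ (q1 ≠ q4), so y is not a cycle from the state after x; this split is not the one the pumping-lemma construction produces, and pumping y need not keep the string in L(M).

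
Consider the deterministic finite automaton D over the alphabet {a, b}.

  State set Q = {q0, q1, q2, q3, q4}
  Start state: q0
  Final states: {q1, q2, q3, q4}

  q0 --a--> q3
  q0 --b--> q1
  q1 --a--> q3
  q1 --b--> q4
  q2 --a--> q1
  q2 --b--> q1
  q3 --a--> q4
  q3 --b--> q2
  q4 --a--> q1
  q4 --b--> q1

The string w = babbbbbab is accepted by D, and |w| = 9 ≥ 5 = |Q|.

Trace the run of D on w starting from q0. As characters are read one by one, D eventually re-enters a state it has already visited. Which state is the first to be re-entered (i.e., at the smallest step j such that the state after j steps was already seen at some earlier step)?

q1

State sequence: q0 -b-> q1 -a-> q3 -b-> q2 -b-> q1 -b-> q4 -b-> q1 -b-> q4 -a-> q1 -b-> q4
First repeat at step 4: q1 was already visited.

The earliest repeat is at step j = 4: D is in q1, which it already visited at step i = 1.
With |Q| = 5, pigeonhole forces a state repeat no later than step 5; the substring read between the first and second visits to that state can be pumped.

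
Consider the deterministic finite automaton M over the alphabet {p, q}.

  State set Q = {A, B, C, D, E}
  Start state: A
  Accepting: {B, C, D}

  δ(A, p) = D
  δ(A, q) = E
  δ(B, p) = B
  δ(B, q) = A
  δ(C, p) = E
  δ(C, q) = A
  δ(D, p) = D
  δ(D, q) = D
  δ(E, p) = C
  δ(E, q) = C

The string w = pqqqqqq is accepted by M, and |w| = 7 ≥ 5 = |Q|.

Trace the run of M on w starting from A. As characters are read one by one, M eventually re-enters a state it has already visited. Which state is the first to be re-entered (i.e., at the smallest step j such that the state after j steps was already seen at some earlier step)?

D

State sequence: A -p-> D -q-> D -q-> D -q-> D -q-> D -q-> D -q-> D
First repeat at step 2: D was already visited.

The earliest repeat is at step j = 2: M is in D, which it already visited at step i = 1.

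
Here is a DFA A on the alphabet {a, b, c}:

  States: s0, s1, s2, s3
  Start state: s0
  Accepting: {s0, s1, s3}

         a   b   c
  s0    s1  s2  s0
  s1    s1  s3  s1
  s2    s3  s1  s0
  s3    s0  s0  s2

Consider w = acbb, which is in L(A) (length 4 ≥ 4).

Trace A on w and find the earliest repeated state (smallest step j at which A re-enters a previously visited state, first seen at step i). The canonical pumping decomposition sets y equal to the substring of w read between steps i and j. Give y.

c

Run of A on w = a c b b:
  step 0: s0  (start)
  step 1: s1  (read a: s0→s1)
  step 2: s1  (read c: s1→s1)   ← first repeat (s1 seen earlier)
  step 3: s3  (read b: s1→s3)
  step 4: s0  (read b: s3→s0)

So i = 1, j = 2, giving x = w[0:1] = a, y = w[1:2] = c, z = w[2:4] = bb.
Check: |xy| = 2 ≤ 4 and |y| = 1 ≥ 1. Reading y takes A from s1 back to s1, so every xyⁱz is accepted.
Pumping length from the standard proof: p = 4 (the number of states). The repeated state found above gives |xy| = j ≤ 4 and |y| = j − i ≥ 1.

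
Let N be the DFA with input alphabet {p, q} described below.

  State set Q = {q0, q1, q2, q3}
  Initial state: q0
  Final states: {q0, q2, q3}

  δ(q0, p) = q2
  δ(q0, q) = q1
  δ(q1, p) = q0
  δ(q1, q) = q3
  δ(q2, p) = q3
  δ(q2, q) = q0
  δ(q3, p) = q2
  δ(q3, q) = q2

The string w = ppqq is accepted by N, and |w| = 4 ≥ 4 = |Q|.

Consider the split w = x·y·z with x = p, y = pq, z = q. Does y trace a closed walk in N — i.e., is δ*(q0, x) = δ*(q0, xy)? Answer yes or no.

State sequence: q0 -p-> q2 -p-> q3 -q-> q2

After x (step 1): q2. After xy (step 3): q2.
They match, so y = pq drives N around a cycle from q2 back to itself; pumping y any number of times keeps N in q2 before reading z, and xyⁱz ∈ L(N) for every i ≥ 0.

yes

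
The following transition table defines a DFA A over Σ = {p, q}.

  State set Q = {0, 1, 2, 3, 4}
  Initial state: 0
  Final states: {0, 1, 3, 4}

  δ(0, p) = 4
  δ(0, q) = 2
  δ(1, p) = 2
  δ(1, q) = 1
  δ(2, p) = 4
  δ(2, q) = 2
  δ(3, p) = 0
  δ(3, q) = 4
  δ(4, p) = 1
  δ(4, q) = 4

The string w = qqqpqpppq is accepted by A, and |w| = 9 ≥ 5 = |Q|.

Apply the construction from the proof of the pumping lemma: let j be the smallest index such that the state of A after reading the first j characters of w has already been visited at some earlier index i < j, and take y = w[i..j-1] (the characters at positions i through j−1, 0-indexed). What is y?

q

State sequence: 0 -q-> 2 -q-> 2 -q-> 2 -p-> 4 -q-> 4 -p-> 1 -p-> 2 -p-> 4 -q-> 4
First repeat at step 2: 2 was already visited.

So i = 1, j = 2, giving x = w[0:1] = q, y = w[1:2] = q, z = w[2:9] = qpqpppq.
Check: |xy| = 2 ≤ 5 and |y| = 1 ≥ 1. Reading y takes A from 2 back to 2, so every xyⁱz is accepted.
The DFA has 5 states, so the proof of the pumping lemma guarantees a repeated state among the first 5+1 visited; the segment between the two visits is the pumpable y.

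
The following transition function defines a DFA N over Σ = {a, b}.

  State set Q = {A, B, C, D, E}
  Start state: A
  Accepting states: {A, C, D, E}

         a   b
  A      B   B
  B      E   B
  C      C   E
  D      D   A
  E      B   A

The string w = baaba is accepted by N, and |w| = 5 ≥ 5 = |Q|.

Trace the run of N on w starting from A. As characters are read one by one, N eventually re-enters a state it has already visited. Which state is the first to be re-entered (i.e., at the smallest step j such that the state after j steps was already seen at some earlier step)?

State sequence: A -b-> B -a-> E -a-> B -b-> B -a-> E
First repeat at step 3: B was already visited.

The earliest repeat is at step j = 3: N is in B, which it already visited at step i = 1.
The DFA has 5 states, so the proof of the pumping lemma guarantees a repeated state among the first 5+1 visited; the segment between the two visits is the pumpable y.

B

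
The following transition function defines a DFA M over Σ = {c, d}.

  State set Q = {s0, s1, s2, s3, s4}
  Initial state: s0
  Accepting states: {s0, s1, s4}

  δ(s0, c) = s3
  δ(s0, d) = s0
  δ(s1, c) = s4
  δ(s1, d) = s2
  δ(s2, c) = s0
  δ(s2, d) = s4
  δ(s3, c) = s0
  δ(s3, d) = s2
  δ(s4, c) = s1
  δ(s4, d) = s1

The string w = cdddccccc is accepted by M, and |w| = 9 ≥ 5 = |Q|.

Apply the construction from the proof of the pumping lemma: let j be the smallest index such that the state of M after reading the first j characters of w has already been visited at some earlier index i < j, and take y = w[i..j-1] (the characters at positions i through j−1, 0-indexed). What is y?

Run of M on w = c d d d c c c c c:
  step 0: s0  (start)
  step 1: s3  (read c: s0→s3)
  step 2: s2  (read d: s3→s2)
  step 3: s4  (read d: s2→s4)
  step 4: s1  (read d: s4→s1)
  step 5: s4  (read c: s1→s4)   ← first repeat (s4 seen earlier)
  step 6: s1  (read c: s4→s1)
  step 7: s4  (read c: s1→s4)
  step 8: s1  (read c: s4→s1)
  step 9: s4  (read c: s1→s4)

So i = 3, j = 5, giving x = w[0:3] = cdd, y = w[3:5] = dc, z = w[5:9] = cccc.
Check: |xy| = 5 ≤ 5 and |y| = 2 ≥ 1. Reading y takes M from s4 back to s4, so every xyⁱz is accepted.
The DFA has 5 states, so the proof of the pumping lemma guarantees a repeated state among the first 5+1 visited; the segment between the two visits is the pumpable y.

dc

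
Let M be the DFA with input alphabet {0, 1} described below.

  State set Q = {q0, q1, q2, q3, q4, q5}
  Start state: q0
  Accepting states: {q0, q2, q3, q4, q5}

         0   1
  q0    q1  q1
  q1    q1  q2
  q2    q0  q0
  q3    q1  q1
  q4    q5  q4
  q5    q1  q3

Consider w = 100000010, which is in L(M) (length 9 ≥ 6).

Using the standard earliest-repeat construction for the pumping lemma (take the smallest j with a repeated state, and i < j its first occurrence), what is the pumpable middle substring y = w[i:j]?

0

Run of M on w = 1 0 0 0 0 0 0 1 0:
  step 0: q0  (start)
  step 1: q1  (read 1: q0→q1)
  step 2: q1  (read 0: q1→q1)   ← first repeat (q1 seen earlier)
  step 3: q1  (read 0: q1→q1)
  step 4: q1  (read 0: q1→q1)
  step 5: q1  (read 0: q1→q1)
  step 6: q1  (read 0: q1→q1)
  step 7: q1  (read 0: q1→q1)
  step 8: q2  (read 1: q1→q2)
  step 9: q0  (read 0: q2→q0)

So i = 1, j = 2, giving x = w[0:1] = 1, y = w[1:2] = 0, z = w[2:9] = 0000010.
Check: |xy| = 2 ≤ 6 and |y| = 1 ≥ 1. Reading y takes M from q1 back to q1, so every xyⁱz is accepted.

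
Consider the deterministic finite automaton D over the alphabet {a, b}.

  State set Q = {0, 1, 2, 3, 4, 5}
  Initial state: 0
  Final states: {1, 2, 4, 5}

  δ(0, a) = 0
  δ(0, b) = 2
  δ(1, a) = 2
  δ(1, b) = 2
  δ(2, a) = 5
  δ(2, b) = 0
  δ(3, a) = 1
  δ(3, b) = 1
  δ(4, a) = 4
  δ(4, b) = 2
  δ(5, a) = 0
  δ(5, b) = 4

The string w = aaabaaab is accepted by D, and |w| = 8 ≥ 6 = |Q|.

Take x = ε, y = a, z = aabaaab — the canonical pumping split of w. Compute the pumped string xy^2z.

aaaabaaab

xy^2z = ε·a·a·aabaaab = aaaabaaab.
Reading y = a takes D from 0 back to 0, so after x·y·y the machine is still in 0, and z then leads to the accepting state 2. Hence aaaabaaab ∈ L(D).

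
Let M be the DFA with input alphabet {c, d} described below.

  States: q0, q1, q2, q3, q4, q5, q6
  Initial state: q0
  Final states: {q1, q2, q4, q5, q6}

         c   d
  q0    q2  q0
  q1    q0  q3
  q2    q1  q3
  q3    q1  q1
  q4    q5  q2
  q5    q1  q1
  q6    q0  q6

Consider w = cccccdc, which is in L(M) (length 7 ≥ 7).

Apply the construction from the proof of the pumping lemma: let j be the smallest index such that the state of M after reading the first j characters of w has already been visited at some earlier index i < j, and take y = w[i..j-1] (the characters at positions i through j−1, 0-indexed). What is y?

ccc

State sequence: q0 -c-> q2 -c-> q1 -c-> q0 -c-> q2 -c-> q1 -d-> q3 -c-> q1
First repeat at step 3: q0 was already visited.

So i = 0, j = 3, giving x = w[0:0] = ε, y = w[0:3] = ccc, z = w[3:7] = ccdc.
Check: |xy| = 3 ≤ 7 and |y| = 3 ≥ 1. Reading y takes M from q0 back to q0, so every xyⁱz is accepted.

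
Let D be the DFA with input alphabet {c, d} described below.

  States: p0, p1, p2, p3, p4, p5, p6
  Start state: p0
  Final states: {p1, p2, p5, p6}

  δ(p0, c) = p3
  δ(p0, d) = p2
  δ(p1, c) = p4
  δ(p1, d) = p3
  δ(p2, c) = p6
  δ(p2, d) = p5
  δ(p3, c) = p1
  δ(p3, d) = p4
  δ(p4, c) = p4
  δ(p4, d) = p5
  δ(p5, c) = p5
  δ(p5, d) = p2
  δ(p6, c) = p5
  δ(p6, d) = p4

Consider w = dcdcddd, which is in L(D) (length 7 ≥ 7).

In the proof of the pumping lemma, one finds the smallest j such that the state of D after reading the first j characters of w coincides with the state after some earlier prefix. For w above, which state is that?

State sequence: p0 -d-> p2 -c-> p6 -d-> p4 -c-> p4 -d-> p5 -d-> p2 -d-> p5
First repeat at step 4: p4 was already visited.

The earliest repeat is at step j = 4: D is in p4, which it already visited at step i = 3.
Since D has 7 states, any run of length ≥ 7 visits 7+1 states, so by pigeonhole some state repeats within the first 7 steps — that repeat gives the pumpable loop.

p4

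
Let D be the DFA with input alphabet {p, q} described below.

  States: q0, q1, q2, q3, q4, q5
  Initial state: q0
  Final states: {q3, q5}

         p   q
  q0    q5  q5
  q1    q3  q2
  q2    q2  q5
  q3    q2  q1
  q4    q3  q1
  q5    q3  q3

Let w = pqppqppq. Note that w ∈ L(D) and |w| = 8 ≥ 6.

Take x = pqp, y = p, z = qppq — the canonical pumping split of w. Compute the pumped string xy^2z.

xy^2z = pqp·p·p·qppq = pqpppqppq.
Reading y = p takes D from q2 back to q2, so after x·y·y the machine is still in q2, and z then leads to the accepting state q5. Hence pqpppqppq ∈ L(D).

pqpppqppq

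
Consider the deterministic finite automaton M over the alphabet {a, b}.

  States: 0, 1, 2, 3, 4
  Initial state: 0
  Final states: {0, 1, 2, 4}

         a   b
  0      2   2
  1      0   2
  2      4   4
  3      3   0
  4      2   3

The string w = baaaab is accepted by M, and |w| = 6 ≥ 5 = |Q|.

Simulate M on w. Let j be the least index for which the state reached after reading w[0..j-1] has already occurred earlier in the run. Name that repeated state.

State sequence: 0 -b-> 2 -a-> 4 -a-> 2 -a-> 4 -a-> 2 -b-> 4
First repeat at step 3: 2 was already visited.

The earliest repeat is at step j = 3: M is in 2, which it already visited at step i = 1.

2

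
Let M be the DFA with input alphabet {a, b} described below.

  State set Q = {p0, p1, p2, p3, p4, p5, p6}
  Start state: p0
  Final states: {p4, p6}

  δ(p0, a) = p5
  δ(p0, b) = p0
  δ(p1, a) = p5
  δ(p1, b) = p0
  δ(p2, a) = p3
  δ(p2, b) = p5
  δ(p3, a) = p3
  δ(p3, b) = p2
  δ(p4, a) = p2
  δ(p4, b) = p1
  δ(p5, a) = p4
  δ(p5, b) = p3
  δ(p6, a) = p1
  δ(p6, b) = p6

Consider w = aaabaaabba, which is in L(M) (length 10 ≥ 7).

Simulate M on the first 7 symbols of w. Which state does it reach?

p3

State sequence: p0 -a-> p5 -a-> p4 -a-> p2 -b-> p5 -a-> p4 -a-> p2 -a-> p3

After reading 7 characters, M is in state p3.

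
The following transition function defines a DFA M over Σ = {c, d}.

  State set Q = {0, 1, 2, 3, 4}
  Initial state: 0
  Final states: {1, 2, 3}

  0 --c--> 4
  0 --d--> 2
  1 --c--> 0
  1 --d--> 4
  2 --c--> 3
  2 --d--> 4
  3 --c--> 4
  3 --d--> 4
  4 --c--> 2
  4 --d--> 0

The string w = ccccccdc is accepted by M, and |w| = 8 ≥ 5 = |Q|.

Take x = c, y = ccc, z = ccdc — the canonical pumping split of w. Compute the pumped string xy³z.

xy^3z = c·ccc·ccc·ccc·ccdc = ccccccccccccdc.
Reading y = ccc takes M from 4 back to 4, so after x·y·y·y the machine is still in 4, and z then leads to the accepting state 2. Hence ccccccccccccdc ∈ L(M).

ccccccccccccdc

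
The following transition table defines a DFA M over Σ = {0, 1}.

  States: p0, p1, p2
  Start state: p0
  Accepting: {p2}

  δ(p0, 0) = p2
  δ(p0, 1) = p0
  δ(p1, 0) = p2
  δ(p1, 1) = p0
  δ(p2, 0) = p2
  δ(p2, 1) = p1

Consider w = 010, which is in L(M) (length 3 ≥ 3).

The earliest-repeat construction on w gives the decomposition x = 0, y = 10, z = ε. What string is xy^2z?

xy^2z = 0·10·10·ε = 01010.
Reading y = 10 takes M from p2 back to p2, so after x·y·y the machine is still in p2, and z then leads to the accepting state p2. Hence 01010 ∈ L(M).

01010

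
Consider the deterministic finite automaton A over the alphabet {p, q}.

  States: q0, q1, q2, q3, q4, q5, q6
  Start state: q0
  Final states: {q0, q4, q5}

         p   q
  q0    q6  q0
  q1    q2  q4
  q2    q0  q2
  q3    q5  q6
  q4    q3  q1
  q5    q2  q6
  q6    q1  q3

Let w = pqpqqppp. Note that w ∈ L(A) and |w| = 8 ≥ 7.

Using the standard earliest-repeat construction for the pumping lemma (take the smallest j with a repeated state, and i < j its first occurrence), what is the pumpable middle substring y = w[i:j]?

Run of A on w = p q p q q p p p:
  step 0: q0  (start)
  step 1: q6  (read p: q0→q6)
  step 2: q3  (read q: q6→q3)
  step 3: q5  (read p: q3→q5)
  step 4: q6  (read q: q5→q6)   ← first repeat (q6 seen earlier)
  step 5: q3  (read q: q6→q3)
  step 6: q5  (read p: q3→q5)
  step 7: q2  (read p: q5→q2)
  step 8: q0  (read p: q2→q0)

So i = 1, j = 4, giving x = w[0:1] = p, y = w[1:4] = qpq, z = w[4:8] = qppp.
Check: |xy| = 4 ≤ 7 and |y| = 3 ≥ 1. Reading y takes A from q6 back to q6, so every xyⁱz is accepted.
Pumping length from the standard proof: p = 7 (the number of states). The repeated state found above gives |xy| = j ≤ 7 and |y| = j − i ≥ 1.

qpq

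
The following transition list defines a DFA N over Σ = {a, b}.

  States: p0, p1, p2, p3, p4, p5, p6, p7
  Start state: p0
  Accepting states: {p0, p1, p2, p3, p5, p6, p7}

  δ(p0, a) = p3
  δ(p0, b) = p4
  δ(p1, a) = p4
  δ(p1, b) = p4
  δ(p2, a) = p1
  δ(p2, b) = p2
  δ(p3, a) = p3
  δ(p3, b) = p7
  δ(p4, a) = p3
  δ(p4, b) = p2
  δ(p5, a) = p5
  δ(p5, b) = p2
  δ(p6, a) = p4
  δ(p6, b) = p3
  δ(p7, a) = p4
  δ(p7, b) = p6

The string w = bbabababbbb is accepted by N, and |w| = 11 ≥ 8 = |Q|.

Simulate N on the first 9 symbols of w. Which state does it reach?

Run of N on the first 9 characters of w = b b a b a b a b b:
  step 0: p0  (start)
  step 1: p4  (read b: p0→p4)
  step 2: p2  (read b: p4→p2)
  step 3: p1  (read a: p2→p1)
  step 4: p4  (read b: p1→p4)
  step 5: p3  (read a: p4→p3)
  step 6: p7  (read b: p3→p7)
  step 7: p4  (read a: p7→p4)
  step 8: p2  (read b: p4→p2)
  step 9: p2  (read b: p2→p2)

After reading 9 characters, N is in state p2.

p2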